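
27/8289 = 1/307 = 0.00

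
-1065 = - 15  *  71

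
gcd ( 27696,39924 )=12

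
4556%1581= 1394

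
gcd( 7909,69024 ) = 719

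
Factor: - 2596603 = - 2596603^1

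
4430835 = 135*32821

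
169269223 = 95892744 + 73376479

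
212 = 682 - 470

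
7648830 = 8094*945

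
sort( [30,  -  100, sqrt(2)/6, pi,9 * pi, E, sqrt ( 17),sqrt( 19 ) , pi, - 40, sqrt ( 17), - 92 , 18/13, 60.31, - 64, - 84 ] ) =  [ - 100, - 92,- 84, - 64,  -  40 , sqrt( 2)/6,18/13, E,  pi, pi , sqrt(17 ),sqrt (17),  sqrt ( 19), 9*pi, 30, 60.31]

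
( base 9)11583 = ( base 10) 7770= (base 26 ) BCM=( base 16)1E5A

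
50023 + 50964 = 100987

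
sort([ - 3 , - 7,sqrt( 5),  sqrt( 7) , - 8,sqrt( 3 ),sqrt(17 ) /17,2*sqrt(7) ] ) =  [ - 8, - 7, - 3, sqrt( 17 )/17,sqrt( 3),sqrt(5),sqrt( 7),2 * sqrt( 7)]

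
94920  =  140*678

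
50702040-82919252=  - 32217212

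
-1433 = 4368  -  5801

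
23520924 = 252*93337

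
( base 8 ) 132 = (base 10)90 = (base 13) 6C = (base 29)33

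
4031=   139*29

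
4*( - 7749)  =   - 30996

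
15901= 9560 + 6341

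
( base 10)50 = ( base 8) 62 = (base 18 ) 2E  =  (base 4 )302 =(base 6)122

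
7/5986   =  7/5986 = 0.00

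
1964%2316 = 1964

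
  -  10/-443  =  10/443 = 0.02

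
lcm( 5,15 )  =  15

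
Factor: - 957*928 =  - 888096 = - 2^5 *3^1*11^1*29^2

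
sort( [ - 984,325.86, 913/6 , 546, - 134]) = [ - 984 , - 134,913/6,  325.86,546 ] 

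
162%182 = 162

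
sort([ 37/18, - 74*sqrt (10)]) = [ - 74*sqrt( 10),37/18]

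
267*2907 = 776169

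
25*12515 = 312875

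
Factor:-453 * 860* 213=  - 82980540=- 2^2 * 3^2*5^1*  43^1*71^1*151^1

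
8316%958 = 652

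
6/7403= 6/7403 =0.00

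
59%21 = 17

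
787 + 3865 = 4652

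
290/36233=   290/36233=0.01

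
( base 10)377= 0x179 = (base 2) 101111001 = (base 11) 313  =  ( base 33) be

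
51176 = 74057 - 22881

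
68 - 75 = -7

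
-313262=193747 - 507009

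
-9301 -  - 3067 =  - 6234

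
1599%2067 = 1599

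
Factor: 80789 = 80789^1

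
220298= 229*962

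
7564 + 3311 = 10875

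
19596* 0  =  0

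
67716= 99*684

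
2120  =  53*40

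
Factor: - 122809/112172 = - 127/116 = -2^( - 2) * 29^( - 1 )*127^1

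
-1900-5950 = -7850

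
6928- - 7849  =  14777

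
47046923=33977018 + 13069905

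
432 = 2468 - 2036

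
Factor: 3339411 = 3^1*1113137^1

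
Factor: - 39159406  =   - 2^1 * 11^1*13^1*269^1*509^1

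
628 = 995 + - 367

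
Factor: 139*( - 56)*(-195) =2^3 * 3^1*5^1*7^1* 13^1*139^1= 1517880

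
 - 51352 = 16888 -68240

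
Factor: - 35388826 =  - 2^1*11^1 * 1608583^1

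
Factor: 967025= 5^2 * 47^1*823^1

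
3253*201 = 653853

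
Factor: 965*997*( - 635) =-610936675 =-5^2*127^1*193^1*997^1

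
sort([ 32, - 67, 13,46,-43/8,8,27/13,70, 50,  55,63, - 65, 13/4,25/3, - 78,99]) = [ - 78, - 67,-65, - 43/8, 27/13, 13/4,8,25/3,13,  32,46, 50,55,63,70, 99] 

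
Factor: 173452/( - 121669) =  - 2^2 * 17^(-2)*103^1 =- 412/289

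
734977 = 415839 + 319138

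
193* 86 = 16598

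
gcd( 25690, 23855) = 1835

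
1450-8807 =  - 7357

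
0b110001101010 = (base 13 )15a6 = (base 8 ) 6152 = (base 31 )39G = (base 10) 3178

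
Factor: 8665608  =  2^3*3^1*7^1*51581^1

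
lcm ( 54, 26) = 702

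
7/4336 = 7/4336=0.00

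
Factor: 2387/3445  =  5^( - 1 )*7^1*11^1 * 13^( - 1)*31^1 * 53^( - 1)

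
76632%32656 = 11320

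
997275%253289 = 237408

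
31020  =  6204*5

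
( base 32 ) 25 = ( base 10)69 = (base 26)2H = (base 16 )45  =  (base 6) 153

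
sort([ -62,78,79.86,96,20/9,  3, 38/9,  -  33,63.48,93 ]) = [ - 62, -33,20/9, 3,38/9, 63.48,78,79.86 , 93,96 ] 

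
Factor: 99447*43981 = 3^1*7^1*61^1*103^1*33149^1 = 4373778507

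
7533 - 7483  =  50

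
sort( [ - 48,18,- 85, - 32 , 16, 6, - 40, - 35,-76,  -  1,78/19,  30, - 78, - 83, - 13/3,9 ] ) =[ - 85, - 83, - 78, - 76, - 48,  -  40, - 35, - 32,-13/3, - 1, 78/19, 6,9, 16, 18,30]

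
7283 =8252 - 969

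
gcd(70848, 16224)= 96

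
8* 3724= 29792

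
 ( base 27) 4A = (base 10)118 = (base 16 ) 76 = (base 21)5D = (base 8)166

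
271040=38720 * 7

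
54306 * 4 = 217224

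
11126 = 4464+6662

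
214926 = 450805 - 235879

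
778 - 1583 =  - 805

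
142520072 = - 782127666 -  - 924647738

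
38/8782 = 19/4391 = 0.00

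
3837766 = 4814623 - 976857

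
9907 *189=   1872423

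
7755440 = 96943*80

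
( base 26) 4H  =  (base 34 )3j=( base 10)121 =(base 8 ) 171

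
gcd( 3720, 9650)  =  10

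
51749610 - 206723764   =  -154974154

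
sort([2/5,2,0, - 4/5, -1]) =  [ - 1,-4/5,0,2/5,2] 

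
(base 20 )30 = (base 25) 2A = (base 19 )33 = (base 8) 74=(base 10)60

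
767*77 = 59059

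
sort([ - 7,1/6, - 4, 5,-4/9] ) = [ - 7, - 4,  -  4/9,1/6,5]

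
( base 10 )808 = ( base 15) 38D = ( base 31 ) q2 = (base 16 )328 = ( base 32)p8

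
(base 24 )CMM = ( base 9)11211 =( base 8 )16446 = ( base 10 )7462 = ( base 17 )18dg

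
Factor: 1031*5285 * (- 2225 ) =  - 5^3 * 7^1*89^1*151^1*1031^1 = -  12123657875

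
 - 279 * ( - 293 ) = 81747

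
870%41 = 9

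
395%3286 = 395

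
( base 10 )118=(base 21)5d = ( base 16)76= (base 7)226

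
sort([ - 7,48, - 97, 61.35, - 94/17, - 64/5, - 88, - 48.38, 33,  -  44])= [ - 97, - 88 , - 48.38,-44,  -  64/5, - 7,-94/17,33,48,  61.35 ]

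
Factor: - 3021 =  - 3^1*19^1*53^1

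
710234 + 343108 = 1053342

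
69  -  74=-5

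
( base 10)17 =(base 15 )12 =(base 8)21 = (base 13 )14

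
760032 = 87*8736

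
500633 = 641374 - 140741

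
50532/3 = 16844 = 16844.00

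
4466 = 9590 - 5124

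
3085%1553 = 1532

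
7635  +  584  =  8219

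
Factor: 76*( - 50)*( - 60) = 228000 = 2^5*3^1*5^3*19^1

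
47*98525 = 4630675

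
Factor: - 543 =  - 3^1*181^1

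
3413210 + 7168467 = 10581677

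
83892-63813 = 20079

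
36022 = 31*1162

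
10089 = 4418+5671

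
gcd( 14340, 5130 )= 30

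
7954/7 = 1136 + 2/7 = 1136.29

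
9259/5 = 1851 + 4/5  =  1851.80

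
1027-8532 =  - 7505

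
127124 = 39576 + 87548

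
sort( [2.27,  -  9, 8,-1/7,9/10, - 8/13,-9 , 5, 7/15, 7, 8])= [- 9 , - 9, - 8/13, - 1/7, 7/15, 9/10,2.27, 5,7, 8 , 8] 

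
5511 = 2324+3187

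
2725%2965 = 2725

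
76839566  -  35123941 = 41715625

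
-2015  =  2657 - 4672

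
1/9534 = 1/9534  =  0.00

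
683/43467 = 683/43467 = 0.02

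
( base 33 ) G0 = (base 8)1020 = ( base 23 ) mm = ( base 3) 201120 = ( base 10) 528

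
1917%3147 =1917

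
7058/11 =7058/11 = 641.64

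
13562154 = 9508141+4054013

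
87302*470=41031940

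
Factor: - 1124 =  - 2^2*281^1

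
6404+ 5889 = 12293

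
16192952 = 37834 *428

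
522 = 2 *261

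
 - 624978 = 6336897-6961875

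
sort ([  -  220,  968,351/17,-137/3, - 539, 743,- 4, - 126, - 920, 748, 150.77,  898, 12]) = [ - 920, - 539 , - 220, -126, - 137/3,  -  4,12, 351/17,150.77,  743, 748 , 898,  968 ] 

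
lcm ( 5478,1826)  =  5478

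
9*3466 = 31194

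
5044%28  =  4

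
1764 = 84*21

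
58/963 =58/963 =0.06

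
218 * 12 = 2616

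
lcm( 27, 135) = 135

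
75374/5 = 15074 + 4/5=15074.80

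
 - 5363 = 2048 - 7411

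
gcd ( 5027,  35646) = 457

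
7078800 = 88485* 80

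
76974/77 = 76974/77 = 999.66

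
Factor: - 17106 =  -  2^1*3^1*2851^1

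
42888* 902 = 38684976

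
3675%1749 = 177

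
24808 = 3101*8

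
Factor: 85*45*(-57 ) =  - 3^3*5^2*  17^1*19^1 = - 218025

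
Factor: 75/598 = 2^( - 1)*3^1*5^2*13^( - 1 )*23^( - 1 ) 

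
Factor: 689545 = 5^1 * 137909^1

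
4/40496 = 1/10124 = 0.00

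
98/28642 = 49/14321 = 0.00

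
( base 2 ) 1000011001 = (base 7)1365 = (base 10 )537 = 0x219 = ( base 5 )4122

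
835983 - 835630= 353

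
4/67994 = 2/33997 = 0.00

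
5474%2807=2667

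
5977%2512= 953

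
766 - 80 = 686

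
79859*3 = 239577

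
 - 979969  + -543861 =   -  1523830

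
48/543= 16/181=   0.09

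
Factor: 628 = 2^2*157^1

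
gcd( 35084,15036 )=5012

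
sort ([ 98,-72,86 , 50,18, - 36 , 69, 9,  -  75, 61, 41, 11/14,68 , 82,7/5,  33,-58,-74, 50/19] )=[ - 75, - 74,-72,-58, - 36,11/14, 7/5, 50/19,9,18, 33, 41 , 50,61,68, 69, 82, 86,98 ]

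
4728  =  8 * 591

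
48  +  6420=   6468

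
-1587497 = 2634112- 4221609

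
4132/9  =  459  +  1/9 = 459.11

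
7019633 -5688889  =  1330744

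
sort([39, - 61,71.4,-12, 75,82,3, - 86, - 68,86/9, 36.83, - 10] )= [ - 86, - 68, - 61, - 12, -10,  3, 86/9  ,  36.83,39,71.4, 75,82]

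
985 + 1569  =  2554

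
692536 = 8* 86567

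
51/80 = 51/80 = 0.64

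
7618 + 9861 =17479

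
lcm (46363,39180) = 2781780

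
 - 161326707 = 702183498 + -863510205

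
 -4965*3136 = -15570240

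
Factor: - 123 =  - 3^1*41^1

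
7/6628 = 7/6628= 0.00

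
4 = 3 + 1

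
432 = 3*144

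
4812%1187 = 64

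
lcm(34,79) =2686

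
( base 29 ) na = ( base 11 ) 566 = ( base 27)P2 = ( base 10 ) 677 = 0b1010100101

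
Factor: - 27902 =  - 2^1*7^1*1993^1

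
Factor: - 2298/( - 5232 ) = 383/872 = 2^(-3 )*109^( - 1)*383^1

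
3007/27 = 3007/27 = 111.37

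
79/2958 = 79/2958 = 0.03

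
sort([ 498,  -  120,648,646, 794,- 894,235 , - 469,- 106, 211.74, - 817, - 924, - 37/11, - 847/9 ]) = [-924, - 894,  -  817, - 469, - 120, - 106 , - 847/9, - 37/11, 211.74, 235, 498, 646,648, 794 ] 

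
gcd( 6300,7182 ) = 126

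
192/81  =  2 + 10/27 = 2.37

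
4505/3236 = 1 + 1269/3236 = 1.39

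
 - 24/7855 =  - 1 +7831/7855 = - 0.00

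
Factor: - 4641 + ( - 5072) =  - 11^1*883^1= - 9713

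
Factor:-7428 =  - 2^2 * 3^1*619^1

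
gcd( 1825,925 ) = 25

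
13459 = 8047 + 5412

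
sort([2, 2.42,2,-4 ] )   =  [ - 4,2 , 2, 2.42 ] 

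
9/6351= 3/2117 = 0.00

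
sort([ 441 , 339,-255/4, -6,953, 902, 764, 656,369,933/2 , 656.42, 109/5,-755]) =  [ - 755, - 255/4, - 6,109/5,339 , 369, 441,933/2,656, 656.42,764, 902 , 953]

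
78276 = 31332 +46944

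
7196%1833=1697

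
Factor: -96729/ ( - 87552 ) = 1697/1536 = 2^( - 9)*3^( - 1)*1697^1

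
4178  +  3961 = 8139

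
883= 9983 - 9100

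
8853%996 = 885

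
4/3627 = 4/3627 = 0.00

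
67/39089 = 67/39089 = 0.00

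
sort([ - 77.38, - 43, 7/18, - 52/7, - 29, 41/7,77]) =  [ - 77.38, - 43, - 29, - 52/7, 7/18, 41/7,77] 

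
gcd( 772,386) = 386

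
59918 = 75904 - 15986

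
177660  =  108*1645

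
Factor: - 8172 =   -  2^2 * 3^2 * 227^1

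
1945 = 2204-259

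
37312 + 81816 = 119128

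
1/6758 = 1/6758 = 0.00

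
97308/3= 32436 = 32436.00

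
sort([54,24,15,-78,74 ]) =[-78,15, 24,54,74]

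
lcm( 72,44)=792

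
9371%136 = 123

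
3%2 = 1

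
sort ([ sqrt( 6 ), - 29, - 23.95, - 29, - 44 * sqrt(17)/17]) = [ - 29, - 29, - 23.95, - 44*sqrt(17)/17,  sqrt(6 ) ]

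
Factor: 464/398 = 232/199 = 2^3*29^1*199^ (-1)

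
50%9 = 5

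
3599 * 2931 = 10548669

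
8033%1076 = 501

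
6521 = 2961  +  3560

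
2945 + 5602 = 8547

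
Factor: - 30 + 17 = -13^1 = - 13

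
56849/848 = 56849/848 = 67.04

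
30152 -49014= -18862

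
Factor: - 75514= - 2^1 *17^1*2221^1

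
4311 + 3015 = 7326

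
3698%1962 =1736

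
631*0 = 0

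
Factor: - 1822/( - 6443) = 2^1*17^ (-1)*379^ ( - 1)*911^1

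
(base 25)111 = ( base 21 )1a0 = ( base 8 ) 1213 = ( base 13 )3B1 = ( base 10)651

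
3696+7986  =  11682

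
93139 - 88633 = 4506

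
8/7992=1/999= 0.00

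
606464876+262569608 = 869034484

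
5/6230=1/1246 =0.00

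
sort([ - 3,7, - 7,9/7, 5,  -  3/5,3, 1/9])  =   [  -  7, - 3, - 3/5, 1/9, 9/7, 3, 5, 7]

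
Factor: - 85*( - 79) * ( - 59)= -5^1 * 17^1*59^1*79^1 = - 396185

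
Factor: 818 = 2^1*409^1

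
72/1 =72 = 72.00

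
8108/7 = 1158  +  2/7 =1158.29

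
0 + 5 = 5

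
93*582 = 54126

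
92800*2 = 185600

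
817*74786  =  61100162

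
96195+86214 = 182409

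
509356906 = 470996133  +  38360773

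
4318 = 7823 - 3505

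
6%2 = 0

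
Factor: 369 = 3^2*41^1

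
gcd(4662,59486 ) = 14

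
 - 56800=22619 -79419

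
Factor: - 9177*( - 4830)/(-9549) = - 2^1*5^1*7^2*19^1*23^2*1061^( - 1 ) = - 4924990/1061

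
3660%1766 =128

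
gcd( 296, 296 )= 296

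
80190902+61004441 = 141195343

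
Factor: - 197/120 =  - 2^(-3)*3^( - 1 )*5^(  -  1)*197^1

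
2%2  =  0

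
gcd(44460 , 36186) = 6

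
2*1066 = 2132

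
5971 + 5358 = 11329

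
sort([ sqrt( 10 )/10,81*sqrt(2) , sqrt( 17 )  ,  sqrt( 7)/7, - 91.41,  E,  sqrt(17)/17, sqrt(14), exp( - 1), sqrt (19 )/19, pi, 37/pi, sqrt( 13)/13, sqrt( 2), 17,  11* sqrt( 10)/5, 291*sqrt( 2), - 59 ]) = [ - 91.41 , - 59, sqrt( 19)/19,sqrt( 17)/17,sqrt(13 )/13 , sqrt( 10)/10, exp( - 1),sqrt(7)/7,sqrt( 2 ),E,  pi, sqrt(14), sqrt(17),11*sqrt( 10)/5, 37/pi, 17 , 81*sqrt ( 2 ), 291*sqrt(2)]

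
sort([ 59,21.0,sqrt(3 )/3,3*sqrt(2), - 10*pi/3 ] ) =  [ - 10 * pi/3, sqrt( 3)/3,3*sqrt( 2) , 21.0, 59 ] 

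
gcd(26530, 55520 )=10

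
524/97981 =524/97981 = 0.01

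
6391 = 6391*1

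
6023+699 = 6722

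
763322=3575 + 759747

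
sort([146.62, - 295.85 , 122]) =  [ - 295.85, 122, 146.62] 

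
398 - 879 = - 481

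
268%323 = 268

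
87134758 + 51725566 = 138860324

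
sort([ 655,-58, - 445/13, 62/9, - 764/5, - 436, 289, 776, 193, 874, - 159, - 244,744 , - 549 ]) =[ - 549, - 436 ,- 244,  -  159,-764/5, - 58, - 445/13, 62/9, 193,  289, 655 , 744, 776,874 ]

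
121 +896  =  1017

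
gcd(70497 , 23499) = 23499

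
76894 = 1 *76894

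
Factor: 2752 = 2^6*  43^1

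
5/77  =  5/77 =0.06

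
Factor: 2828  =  2^2*7^1 * 101^1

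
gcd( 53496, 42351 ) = 2229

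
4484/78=57 + 19/39 = 57.49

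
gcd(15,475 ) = 5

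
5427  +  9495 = 14922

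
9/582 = 3/194 = 0.02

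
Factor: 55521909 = 3^3*599^1*  3433^1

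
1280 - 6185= - 4905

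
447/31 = 447/31 = 14.42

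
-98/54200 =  - 1  +  27051/27100 = - 0.00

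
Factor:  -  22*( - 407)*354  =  2^2 *3^1*11^2*37^1 * 59^1 = 3169716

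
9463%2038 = 1311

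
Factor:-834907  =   - 61^1*13687^1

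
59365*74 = 4393010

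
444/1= 444 = 444.00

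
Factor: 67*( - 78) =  - 5226 = - 2^1*3^1*13^1*67^1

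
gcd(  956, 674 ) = 2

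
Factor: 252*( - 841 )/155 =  - 2^2*3^2*5^( - 1 ) * 7^1*29^2*31^( - 1) = - 211932/155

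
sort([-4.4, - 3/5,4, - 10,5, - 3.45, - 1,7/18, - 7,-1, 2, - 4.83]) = [ - 10, - 7,  -  4.83, - 4.4, - 3.45, - 1,-1, - 3/5,7/18,2,4,5]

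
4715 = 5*943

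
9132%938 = 690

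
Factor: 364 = 2^2 * 7^1 * 13^1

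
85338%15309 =8793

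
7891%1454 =621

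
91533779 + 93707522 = 185241301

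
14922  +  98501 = 113423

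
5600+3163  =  8763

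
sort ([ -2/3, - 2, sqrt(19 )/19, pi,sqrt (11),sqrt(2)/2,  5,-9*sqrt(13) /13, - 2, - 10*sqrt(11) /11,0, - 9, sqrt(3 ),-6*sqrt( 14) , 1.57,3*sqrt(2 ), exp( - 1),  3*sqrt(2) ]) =[ - 6*sqrt(14) , - 9, - 10* sqrt ( 11 ) /11, - 9*sqrt(13)/13, - 2, - 2, - 2/3,  0,  sqrt(  19)/19, exp( - 1),  sqrt(2 ) /2,1.57,sqrt (3), pi,sqrt(11 ),3*sqrt(2 ),  3*sqrt ( 2 ) , 5]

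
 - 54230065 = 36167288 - 90397353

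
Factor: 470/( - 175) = - 2^1*5^ (- 1 ) * 7^ ( - 1)*47^1 = - 94/35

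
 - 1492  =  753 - 2245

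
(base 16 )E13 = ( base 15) 1103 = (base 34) 33X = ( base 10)3603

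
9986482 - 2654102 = 7332380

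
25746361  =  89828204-64081843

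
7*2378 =16646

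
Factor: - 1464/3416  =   - 3^1*7^(-1)  =  - 3/7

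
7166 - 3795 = 3371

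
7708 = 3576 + 4132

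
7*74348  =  520436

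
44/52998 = 2/2409 = 0.00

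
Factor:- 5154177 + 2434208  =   - 2719969=- 7^1 * 388567^1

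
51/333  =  17/111 =0.15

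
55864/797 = 70 + 74/797 = 70.09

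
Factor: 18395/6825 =283/105 = 3^( - 1)*5^( - 1)*7^(  -  1)*283^1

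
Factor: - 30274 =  - 2^1*15137^1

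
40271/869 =46 + 27/79 =46.34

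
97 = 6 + 91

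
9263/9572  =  9263/9572 = 0.97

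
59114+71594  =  130708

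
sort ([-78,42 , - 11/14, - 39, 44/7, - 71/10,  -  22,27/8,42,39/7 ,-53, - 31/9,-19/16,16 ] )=[-78,-53 , - 39,-22, - 71/10, - 31/9, - 19/16,-11/14,  27/8,39/7,44/7,16,42,42]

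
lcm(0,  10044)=0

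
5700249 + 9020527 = 14720776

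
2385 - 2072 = 313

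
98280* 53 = 5208840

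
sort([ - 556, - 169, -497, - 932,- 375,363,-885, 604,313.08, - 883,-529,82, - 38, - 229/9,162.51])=[-932, - 885, - 883, - 556, - 529, - 497, - 375,  -  169,-38, - 229/9,82,162.51,313.08 , 363,604] 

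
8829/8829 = 1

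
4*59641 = 238564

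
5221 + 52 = 5273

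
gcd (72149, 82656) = 7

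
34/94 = 17/47 = 0.36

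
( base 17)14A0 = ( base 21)E32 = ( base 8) 14137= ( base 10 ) 6239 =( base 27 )8F2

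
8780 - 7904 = 876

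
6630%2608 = 1414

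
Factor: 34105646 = 2^1*19^1 * 897517^1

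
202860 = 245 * 828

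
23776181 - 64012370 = -40236189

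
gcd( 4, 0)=4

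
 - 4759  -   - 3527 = - 1232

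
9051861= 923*9807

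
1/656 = 1/656 = 0.00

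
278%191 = 87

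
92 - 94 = - 2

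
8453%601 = 39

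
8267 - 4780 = 3487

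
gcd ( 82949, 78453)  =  1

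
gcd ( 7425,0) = 7425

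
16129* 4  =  64516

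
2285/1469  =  2285/1469 = 1.56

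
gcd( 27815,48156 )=1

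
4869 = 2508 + 2361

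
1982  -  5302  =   - 3320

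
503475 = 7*71925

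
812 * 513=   416556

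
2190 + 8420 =10610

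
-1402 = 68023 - 69425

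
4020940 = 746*5390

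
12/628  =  3/157 = 0.02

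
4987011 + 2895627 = 7882638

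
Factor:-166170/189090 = -29/33 = - 3^(-1)*11^( - 1)*29^1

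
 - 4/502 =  - 1 + 249/251 = -0.01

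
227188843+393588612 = 620777455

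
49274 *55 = 2710070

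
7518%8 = 6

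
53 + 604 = 657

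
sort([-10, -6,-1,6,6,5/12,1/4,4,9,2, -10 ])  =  [ - 10, - 10,  -  6 , - 1, 1/4 , 5/12 , 2,4, 6, 6,9 ]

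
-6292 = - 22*286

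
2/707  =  2/707 =0.00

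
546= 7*78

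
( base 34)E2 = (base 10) 478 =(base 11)3a5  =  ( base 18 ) 18A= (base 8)736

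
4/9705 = 4/9705 = 0.00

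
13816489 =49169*281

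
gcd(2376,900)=36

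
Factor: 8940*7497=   2^2*3^3*5^1*7^2*17^1 *149^1 =67023180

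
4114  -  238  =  3876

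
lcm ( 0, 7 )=0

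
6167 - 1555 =4612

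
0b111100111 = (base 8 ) 747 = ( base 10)487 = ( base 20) 147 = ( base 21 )124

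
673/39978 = 673/39978 = 0.02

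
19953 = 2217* 9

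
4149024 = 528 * 7858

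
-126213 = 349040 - 475253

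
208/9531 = 208/9531 = 0.02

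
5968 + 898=6866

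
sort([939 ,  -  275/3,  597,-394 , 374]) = [ - 394, - 275/3, 374 , 597 , 939]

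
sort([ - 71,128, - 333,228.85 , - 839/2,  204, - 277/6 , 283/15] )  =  [ - 839/2, - 333 , - 71, - 277/6, 283/15,  128,204, 228.85]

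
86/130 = 43/65 = 0.66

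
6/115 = 6/115=0.05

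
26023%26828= 26023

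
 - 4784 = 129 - 4913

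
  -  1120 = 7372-8492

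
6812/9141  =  6812/9141 = 0.75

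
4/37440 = 1/9360 = 0.00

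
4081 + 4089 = 8170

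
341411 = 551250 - 209839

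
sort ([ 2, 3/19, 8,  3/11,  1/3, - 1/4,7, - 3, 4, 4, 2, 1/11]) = [ - 3,- 1/4, 1/11,3/19, 3/11, 1/3 , 2,2,4,4,7,8]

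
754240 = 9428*80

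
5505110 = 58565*94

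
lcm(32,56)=224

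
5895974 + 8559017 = 14454991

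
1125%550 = 25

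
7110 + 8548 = 15658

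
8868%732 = 84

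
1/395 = 1/395 = 0.00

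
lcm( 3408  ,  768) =54528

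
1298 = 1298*1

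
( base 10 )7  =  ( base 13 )7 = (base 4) 13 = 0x7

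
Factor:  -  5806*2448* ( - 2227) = 31652546976 = 2^5 * 3^2 * 17^2*131^1*2903^1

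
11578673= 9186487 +2392186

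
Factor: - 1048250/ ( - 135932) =524125/67966 = 2^ ( - 1)*5^3*7^1*17^( - 1)*599^1 * 1999^( - 1)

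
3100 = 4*775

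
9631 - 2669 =6962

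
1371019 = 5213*263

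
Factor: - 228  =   - 2^2*3^1*19^1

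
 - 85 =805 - 890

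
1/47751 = 1/47751 = 0.00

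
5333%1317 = 65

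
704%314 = 76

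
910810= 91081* 10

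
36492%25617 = 10875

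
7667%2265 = 872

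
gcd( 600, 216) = 24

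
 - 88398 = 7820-96218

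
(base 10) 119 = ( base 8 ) 167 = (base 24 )4n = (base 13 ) 92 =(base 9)142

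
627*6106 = 3828462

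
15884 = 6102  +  9782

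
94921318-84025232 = 10896086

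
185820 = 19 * 9780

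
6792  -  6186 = 606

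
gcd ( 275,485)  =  5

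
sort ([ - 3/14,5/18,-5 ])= [ - 5, - 3/14,5/18]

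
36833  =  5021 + 31812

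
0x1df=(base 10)479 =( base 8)737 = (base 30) FT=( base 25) J4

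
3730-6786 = -3056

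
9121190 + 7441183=16562373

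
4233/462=9+ 25/154=9.16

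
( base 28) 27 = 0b111111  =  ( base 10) 63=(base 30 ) 23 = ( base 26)2b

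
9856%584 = 512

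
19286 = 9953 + 9333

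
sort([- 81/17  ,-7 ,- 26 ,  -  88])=[- 88, -26,  -  7, - 81/17] 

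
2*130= 260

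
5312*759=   4031808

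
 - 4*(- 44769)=179076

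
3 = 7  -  4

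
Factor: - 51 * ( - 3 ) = 153 =3^2*17^1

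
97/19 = 5 +2/19 = 5.11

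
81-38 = 43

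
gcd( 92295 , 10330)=5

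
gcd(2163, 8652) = 2163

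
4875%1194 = 99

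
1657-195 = 1462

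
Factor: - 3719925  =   - 3^4*5^2*11^1*167^1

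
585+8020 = 8605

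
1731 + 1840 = 3571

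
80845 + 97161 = 178006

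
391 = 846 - 455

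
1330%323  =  38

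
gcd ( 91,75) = 1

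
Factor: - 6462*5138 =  - 2^2*3^2*7^1 * 359^1*367^1  =  -33201756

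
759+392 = 1151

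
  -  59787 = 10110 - 69897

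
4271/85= 50 + 21/85 =50.25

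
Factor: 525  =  3^1*5^2*7^1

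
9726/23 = 422  +  20/23 = 422.87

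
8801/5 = 8801/5 = 1760.20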